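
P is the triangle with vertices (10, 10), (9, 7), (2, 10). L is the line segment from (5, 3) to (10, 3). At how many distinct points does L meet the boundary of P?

0

The segment lies entirely outside P and never meets its boundary.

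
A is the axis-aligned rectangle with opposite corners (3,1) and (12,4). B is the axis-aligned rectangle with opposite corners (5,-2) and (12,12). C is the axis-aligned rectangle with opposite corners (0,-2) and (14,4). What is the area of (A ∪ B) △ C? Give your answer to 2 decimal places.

92.00

|A ∪ B| = 104.
|(A ∪ B) ∩ C| = 48.
|(A ∪ B) △ C| = 104 + 84 − 96 = 92.00.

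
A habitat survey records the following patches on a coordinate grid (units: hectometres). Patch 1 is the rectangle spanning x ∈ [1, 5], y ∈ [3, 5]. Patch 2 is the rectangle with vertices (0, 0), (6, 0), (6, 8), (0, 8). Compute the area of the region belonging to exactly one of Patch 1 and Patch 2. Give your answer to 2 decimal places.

40.00

|Patch 1∩Patch 2|: x∈[1,5], y∈[3,5] → 4·2 = 8.
|Patch 1 △ Patch 2| = |Patch 1| + |Patch 2| − 2·|Patch 1∩Patch 2| = 8 + 48 − 16 = 40.00.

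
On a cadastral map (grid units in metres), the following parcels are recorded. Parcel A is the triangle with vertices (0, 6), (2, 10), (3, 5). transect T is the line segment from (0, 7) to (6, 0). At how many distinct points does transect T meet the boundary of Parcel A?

The segment meets the boundary at (0.316,6.632), (1.2,5.6).

2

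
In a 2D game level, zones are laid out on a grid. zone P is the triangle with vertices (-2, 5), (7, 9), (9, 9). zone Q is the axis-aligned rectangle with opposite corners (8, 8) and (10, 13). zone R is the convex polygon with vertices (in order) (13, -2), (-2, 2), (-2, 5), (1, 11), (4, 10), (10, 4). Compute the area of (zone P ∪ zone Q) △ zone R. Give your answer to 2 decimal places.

|zone P ∪ zone Q| = 13.8182.
|(zone P ∪ zone Q) ∩ zone R| = 2.4821.
|(zone P ∪ zone Q) △ zone R| = 13.8182 + 100.5 − 4.9641 = 109.35.

109.35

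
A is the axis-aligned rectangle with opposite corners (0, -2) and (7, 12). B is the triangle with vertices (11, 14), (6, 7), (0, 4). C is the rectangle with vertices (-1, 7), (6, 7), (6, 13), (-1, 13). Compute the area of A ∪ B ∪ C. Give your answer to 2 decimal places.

By inclusion–exclusion:
Individual areas: |A| = 98, |B| = 13.5, |C| = 42.
|A∩B| = 9.5727.
|A∩C|: x∈[0,6], y∈[7,12] → 6·5 = 30.
|B∩C| = 3.3136.
|A∩B∩C| = 3.3136.
|A ∪ B ∪ C| = 153.5 − 42.8864 + 3.3136 = 113.93.

113.93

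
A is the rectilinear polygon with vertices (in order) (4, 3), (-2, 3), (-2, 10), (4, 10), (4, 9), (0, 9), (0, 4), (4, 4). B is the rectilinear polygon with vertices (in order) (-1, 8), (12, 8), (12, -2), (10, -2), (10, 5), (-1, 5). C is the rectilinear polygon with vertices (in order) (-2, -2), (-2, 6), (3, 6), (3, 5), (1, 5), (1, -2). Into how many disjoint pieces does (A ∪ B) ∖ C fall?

(A ∪ B) ∖ C splits into 2 disjoint pieces (area 59, area 3).

2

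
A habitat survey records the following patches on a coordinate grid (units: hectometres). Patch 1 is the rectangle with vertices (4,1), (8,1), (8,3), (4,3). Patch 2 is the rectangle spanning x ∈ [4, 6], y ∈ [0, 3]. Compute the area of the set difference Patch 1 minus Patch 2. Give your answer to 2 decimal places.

|Patch 1∩Patch 2|: x∈[4,6], y∈[1,3] → 2·2 = 4.
|Patch 1| = 8.
|Patch 1 ∖ Patch 2| = |Patch 1| − |Patch 1∩Patch 2| = 8 − 4 = 4.00.

4.00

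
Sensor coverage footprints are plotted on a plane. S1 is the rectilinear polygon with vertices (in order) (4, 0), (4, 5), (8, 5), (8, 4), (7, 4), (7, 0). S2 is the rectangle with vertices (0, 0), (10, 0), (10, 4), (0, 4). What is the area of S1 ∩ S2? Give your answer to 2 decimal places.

12.00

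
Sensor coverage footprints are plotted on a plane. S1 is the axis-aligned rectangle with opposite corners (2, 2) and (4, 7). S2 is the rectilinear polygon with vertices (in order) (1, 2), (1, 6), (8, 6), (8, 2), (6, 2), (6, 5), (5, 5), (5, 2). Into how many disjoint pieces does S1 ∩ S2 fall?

S1 ∩ S2 is a single connected region.

1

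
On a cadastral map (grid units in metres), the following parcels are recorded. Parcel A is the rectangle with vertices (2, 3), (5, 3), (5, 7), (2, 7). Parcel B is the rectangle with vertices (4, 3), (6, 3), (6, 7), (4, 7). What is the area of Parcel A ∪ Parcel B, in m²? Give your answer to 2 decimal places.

16.00

By inclusion–exclusion:
Individual areas: |Parcel A| = 12, |Parcel B| = 8.
|Parcel A∩Parcel B|: x∈[4,5], y∈[3,7] → 1·4 = 4.
|Parcel A ∪ Parcel B| = 20 − 4 = 16.00.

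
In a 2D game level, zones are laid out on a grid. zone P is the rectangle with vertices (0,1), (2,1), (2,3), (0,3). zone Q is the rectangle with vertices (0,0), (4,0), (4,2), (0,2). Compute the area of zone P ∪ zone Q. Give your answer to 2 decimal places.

By inclusion–exclusion:
Individual areas: |zone P| = 4, |zone Q| = 8.
|zone P∩zone Q|: x∈[0,2], y∈[1,2] → 2·1 = 2.
|zone P ∪ zone Q| = 12 − 2 = 10.00.

10.00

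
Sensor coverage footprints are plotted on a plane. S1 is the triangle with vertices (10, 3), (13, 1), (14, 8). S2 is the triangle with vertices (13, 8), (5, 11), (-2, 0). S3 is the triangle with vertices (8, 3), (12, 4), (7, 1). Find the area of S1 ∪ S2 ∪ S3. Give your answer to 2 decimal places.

68.94

By inclusion–exclusion:
Individual areas: |S1| = 11.5, |S2| = 54.5, |S3| = 3.5.
|S1∩S2| = 0.
|S1∩S3| = 0.5592.
|S2∩S3| = 0.
|S1∩S2∩S3| = 0.
|S1 ∪ S2 ∪ S3| = 69.5 − 0.5592 + 0 = 68.94.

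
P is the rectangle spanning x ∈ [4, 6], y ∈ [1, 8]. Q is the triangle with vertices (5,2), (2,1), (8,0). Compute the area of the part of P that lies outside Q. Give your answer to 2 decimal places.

|P| = 14, |P∩Q| = 1.5.
|P ∖ Q| = |P| − |P∩Q| = 14 − 1.5 = 12.50.

12.50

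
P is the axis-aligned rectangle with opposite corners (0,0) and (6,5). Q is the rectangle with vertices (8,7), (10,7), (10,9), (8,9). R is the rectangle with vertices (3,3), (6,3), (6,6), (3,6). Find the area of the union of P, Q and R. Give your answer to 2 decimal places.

37.00

By inclusion–exclusion:
Individual areas: |P| = 30, |Q| = 4, |R| = 9.
|P∩Q| = 0 (no overlap).
|P∩R|: x∈[3,6], y∈[3,5] → 3·2 = 6.
|Q∩R| = 0 (no overlap).
|P∩Q∩R| = 0.
|P ∪ Q ∪ R| = 43 − 6 + 0 = 37.00.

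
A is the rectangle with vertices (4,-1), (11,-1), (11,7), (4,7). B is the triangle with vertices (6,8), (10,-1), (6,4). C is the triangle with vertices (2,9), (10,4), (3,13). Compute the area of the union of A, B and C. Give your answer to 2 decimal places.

70.80

By inclusion–exclusion:
Individual areas: |A| = 56, |B| = 8, |C| = 18.5.
|A∩B| = 7.7778.
|A∩C| = 3.7.
|B∩C| = 0.6923.
|A∩B∩C| = 0.4701.
|A ∪ B ∪ C| = 82.5 − 12.1701 + 0.4701 = 70.80.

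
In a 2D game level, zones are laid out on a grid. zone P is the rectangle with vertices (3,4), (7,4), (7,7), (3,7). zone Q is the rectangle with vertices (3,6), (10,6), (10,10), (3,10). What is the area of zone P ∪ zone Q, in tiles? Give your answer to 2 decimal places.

By inclusion–exclusion:
Individual areas: |zone P| = 12, |zone Q| = 28.
|zone P∩zone Q|: x∈[3,7], y∈[6,7] → 4·1 = 4.
|zone P ∪ zone Q| = 40 − 4 = 36.00.

36.00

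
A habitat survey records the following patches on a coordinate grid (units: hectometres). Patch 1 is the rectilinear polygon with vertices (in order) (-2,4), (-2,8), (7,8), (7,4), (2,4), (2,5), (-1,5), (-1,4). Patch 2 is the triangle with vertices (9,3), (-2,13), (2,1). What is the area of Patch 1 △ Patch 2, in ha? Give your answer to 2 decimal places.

|Patch 1| = 33, |Patch 2| = 46, |Patch 1∩Patch 2| = 19.9318.
|Patch 1 △ Patch 2| = |Patch 1| + |Patch 2| − 2·|Patch 1∩Patch 2| = 33 + 46 − 39.8636 = 39.14.

39.14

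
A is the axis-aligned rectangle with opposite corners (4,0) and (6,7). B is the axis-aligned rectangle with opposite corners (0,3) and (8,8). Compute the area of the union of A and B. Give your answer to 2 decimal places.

46.00

By inclusion–exclusion:
Individual areas: |A| = 14, |B| = 40.
|A∩B|: x∈[4,6], y∈[3,7] → 2·4 = 8.
|A ∪ B| = 54 − 8 = 46.00.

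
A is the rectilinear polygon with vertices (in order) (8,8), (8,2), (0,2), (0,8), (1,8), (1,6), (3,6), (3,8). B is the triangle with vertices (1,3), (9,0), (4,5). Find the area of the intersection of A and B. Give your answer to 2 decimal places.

9.17

The intersection is the polygon with vertices (3.667,2), (1,3), (4,5), (7,2).
By the shoelace formula its area is 9.17.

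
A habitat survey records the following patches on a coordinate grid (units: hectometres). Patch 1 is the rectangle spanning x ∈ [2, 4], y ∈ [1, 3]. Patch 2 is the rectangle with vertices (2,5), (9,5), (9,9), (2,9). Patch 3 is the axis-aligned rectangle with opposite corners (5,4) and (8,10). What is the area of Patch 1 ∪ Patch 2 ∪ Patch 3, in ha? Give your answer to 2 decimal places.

38.00

By inclusion–exclusion:
Individual areas: |Patch 1| = 4, |Patch 2| = 28, |Patch 3| = 18.
|Patch 1∩Patch 2| = 0 (no overlap).
|Patch 1∩Patch 3| = 0 (no overlap).
|Patch 2∩Patch 3|: x∈[5,8], y∈[5,9] → 3·4 = 12.
|Patch 1∩Patch 2∩Patch 3| = 0.
|Patch 1 ∪ Patch 2 ∪ Patch 3| = 50 − 12 + 0 = 38.00.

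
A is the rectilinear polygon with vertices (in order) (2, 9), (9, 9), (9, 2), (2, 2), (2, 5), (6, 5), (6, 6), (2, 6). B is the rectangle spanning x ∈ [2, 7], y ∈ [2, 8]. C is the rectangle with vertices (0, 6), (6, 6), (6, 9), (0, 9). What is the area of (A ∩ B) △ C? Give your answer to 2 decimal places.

|A ∩ B| = 26.
|(A ∩ B) ∩ C| = 8.
|(A ∩ B) △ C| = 26 + 18 − 16 = 28.00.

28.00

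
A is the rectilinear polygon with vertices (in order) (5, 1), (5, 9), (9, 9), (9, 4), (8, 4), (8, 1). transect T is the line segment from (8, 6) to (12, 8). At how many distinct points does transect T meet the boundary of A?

The segment meets the boundary at (9,6.5).

1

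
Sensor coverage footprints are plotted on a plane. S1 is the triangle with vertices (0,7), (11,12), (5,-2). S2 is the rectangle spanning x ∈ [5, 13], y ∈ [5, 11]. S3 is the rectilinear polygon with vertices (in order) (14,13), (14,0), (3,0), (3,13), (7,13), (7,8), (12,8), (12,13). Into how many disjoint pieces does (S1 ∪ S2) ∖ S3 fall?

(S1 ∪ S2) ∖ S3 splits into 3 disjoint pieces (area 15.8857, area 1.9683, area 10.1455).

3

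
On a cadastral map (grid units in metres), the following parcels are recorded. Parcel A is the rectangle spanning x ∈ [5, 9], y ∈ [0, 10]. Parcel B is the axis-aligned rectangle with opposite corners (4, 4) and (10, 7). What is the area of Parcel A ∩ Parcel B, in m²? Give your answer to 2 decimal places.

|Parcel A∩Parcel B|: x∈[5,9], y∈[4,7] → 4·3 = 12.

12.00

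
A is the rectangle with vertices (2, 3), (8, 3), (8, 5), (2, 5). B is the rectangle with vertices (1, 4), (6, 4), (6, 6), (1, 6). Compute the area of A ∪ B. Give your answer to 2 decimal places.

18.00

By inclusion–exclusion:
Individual areas: |A| = 12, |B| = 10.
|A∩B|: x∈[2,6], y∈[4,5] → 4·1 = 4.
|A ∪ B| = 22 − 4 = 18.00.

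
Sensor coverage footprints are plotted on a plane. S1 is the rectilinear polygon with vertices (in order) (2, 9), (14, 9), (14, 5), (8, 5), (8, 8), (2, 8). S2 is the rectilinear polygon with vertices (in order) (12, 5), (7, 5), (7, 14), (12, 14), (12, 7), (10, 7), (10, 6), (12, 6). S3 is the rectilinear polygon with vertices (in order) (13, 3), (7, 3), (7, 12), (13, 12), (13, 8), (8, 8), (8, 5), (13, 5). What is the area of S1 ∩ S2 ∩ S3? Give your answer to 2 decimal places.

5.00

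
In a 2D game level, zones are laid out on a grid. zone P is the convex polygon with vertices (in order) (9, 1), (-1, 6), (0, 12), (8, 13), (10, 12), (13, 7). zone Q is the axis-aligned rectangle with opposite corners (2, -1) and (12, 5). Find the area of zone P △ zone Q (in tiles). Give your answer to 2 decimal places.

129.33

|zone P| = 111.5, |zone Q| = 60, |zone P∩zone Q| = 21.0833.
|zone P △ zone Q| = |zone P| + |zone Q| − 2·|zone P∩zone Q| = 111.5 + 60 − 42.1667 = 129.33.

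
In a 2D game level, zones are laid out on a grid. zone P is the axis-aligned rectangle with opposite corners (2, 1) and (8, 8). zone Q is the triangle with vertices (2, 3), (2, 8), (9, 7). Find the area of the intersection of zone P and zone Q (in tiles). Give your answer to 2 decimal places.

17.14

The intersection is the polygon with vertices (8,6.429), (2,3), (2,8), (8,7.143).
By the shoelace formula its area is 17.14.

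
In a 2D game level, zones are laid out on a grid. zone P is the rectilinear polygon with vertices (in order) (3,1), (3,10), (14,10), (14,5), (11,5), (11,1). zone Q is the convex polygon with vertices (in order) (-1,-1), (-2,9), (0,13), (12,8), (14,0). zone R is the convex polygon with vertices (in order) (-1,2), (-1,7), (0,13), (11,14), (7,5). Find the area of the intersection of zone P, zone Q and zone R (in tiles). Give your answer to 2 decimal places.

27.84

The intersection is the polygon with vertices (7.2,10), (8.906,9.289), (7,5), (3,3.5), (3,10).
By the shoelace formula its area is 27.84.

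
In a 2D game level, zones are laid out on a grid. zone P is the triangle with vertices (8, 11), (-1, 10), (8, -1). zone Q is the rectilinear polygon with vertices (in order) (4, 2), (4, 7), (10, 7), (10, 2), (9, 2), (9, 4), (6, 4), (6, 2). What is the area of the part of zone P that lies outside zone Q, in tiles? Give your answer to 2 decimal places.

39.46

|zone P| = 54, |zone P∩zone Q| = 14.5404.
|zone P ∖ zone Q| = |zone P| − |zone P∩zone Q| = 54 − 14.5404 = 39.46.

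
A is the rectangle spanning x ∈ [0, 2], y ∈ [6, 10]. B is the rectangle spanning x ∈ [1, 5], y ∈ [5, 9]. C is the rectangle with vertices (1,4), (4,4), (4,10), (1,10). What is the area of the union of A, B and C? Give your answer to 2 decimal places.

26.00

By inclusion–exclusion:
Individual areas: |A| = 8, |B| = 16, |C| = 18.
|A∩B|: x∈[1,2], y∈[6,9] → 1·3 = 3.
|A∩C|: x∈[1,2], y∈[6,10] → 1·4 = 4.
|B∩C|: x∈[1,4], y∈[5,9] → 3·4 = 12.
|A∩B∩C| = 3.
|A ∪ B ∪ C| = 42 − 19 + 3 = 26.00.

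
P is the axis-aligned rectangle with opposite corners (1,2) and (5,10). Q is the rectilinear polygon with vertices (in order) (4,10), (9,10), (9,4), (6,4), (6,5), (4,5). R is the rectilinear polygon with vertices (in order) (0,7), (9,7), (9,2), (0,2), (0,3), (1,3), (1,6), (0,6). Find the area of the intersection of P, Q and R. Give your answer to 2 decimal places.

2.00

The intersection is the polygon with vertices (4,5), (4,7), (5,7), (5,5).
By the shoelace formula its area is 2.00.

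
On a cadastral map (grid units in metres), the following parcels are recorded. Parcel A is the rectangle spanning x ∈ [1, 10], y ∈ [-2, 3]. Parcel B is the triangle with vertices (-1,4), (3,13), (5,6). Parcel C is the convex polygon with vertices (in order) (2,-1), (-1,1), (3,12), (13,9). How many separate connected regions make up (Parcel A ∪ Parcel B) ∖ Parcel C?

2

(Parcel A ∪ Parcel B) ∖ Parcel C splits into 2 disjoint pieces (area 32.5333, area 6.2942).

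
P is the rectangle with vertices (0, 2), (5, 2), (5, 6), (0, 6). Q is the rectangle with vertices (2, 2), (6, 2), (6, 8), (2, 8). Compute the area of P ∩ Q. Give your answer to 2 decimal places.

12.00

|P∩Q|: x∈[2,5], y∈[2,6] → 3·4 = 12.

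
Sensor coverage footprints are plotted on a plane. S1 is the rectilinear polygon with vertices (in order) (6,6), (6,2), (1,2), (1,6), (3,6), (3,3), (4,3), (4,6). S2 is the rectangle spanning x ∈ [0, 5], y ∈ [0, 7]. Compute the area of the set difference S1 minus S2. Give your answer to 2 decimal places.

4.00

|S1| = 17, |S1∩S2| = 13.
|S1 ∖ S2| = |S1| − |S1∩S2| = 17 − 13 = 4.00.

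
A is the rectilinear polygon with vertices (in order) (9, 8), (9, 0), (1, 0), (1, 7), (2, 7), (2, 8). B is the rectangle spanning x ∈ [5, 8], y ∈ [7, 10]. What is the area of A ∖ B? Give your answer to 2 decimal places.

|A| = 63, |A∩B| = 3.
|A ∖ B| = |A| − |A∩B| = 63 − 3 = 60.00.

60.00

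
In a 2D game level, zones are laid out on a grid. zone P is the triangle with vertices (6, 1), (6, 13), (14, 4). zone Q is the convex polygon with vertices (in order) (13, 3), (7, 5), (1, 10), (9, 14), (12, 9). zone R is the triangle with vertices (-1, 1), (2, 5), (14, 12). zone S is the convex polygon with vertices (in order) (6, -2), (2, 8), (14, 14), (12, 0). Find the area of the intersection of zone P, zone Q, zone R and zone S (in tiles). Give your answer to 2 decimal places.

The intersection is the polygon with vertices (6,6.133), (6,7.333), (9.317,9.268), (9.695,8.843).
By the shoelace formula its area is 3.29.

3.29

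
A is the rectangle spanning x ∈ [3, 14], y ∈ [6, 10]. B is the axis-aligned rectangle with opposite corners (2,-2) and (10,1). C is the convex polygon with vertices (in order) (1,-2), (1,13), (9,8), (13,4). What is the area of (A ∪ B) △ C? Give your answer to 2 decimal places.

|A ∪ B| = 68.
|(A ∪ B) ∩ C| = 29.05.
|(A ∪ B) △ C| = 68 + 96 − 58.1 = 105.90.

105.90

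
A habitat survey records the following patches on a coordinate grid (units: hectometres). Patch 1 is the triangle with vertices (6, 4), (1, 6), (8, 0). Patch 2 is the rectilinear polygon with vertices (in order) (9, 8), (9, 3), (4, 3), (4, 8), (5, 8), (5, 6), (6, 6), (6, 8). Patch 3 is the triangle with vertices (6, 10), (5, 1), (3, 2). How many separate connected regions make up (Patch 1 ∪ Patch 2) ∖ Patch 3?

(Patch 1 ∪ Patch 2) ∖ Patch 3 splits into 2 disjoint pieces (area 3.8396, area 19.6292).

2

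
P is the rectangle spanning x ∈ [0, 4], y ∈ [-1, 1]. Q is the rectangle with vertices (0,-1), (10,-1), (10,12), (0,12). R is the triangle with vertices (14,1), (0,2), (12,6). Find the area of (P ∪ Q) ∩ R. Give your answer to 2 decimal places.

20.24

The region (P ∪ Q) ∩ R is the polygon with vertices (10,1.286), (0,2), (10,5.333).
By the shoelace formula its area is 20.24.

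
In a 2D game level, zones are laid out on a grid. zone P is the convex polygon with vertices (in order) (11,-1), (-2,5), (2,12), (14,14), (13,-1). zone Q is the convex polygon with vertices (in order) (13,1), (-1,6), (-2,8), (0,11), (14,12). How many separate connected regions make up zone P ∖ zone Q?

2

zone P ∖ zone Q splits into 2 disjoint pieces (area 31.3, area 17.2277).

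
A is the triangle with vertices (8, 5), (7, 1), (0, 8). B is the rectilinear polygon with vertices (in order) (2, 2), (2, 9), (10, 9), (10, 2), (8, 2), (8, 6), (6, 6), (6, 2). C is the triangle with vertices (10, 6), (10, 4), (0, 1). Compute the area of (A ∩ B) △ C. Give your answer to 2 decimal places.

17.83

|A ∩ B| = 10.
|(A ∩ B) ∩ C| = 1.0872.
|(A ∩ B) △ C| = 10 + 10 − 2.1744 = 17.83.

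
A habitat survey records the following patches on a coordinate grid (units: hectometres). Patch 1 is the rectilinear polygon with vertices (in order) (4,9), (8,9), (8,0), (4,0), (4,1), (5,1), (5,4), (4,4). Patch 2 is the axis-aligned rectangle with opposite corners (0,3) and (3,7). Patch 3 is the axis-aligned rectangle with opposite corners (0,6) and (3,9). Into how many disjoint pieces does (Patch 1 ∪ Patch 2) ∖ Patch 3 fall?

(Patch 1 ∪ Patch 2) ∖ Patch 3 splits into 2 disjoint pieces (area 33, area 9).

2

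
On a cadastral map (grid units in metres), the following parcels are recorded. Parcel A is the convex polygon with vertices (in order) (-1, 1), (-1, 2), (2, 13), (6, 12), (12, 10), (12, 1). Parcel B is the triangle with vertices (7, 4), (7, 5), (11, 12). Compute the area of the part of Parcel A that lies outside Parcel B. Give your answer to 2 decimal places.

|Parcel A| = 125.5, |Parcel A∩Parcel B| = 1.9286.
|Parcel A ∖ Parcel B| = |Parcel A| − |Parcel A∩Parcel B| = 125.5 − 1.9286 = 123.57.

123.57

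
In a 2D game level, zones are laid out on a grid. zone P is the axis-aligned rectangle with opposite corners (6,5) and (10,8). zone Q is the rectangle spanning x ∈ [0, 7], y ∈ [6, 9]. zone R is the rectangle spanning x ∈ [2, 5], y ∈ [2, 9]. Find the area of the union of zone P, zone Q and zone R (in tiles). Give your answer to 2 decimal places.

By inclusion–exclusion:
Individual areas: |zone P| = 12, |zone Q| = 21, |zone R| = 21.
|zone P∩zone Q|: x∈[6,7], y∈[6,8] → 1·2 = 2.
|zone P∩zone R| = 0 (no overlap).
|zone Q∩zone R|: x∈[2,5], y∈[6,9] → 3·3 = 9.
|zone P∩zone Q∩zone R| = 0.
|zone P ∪ zone Q ∪ zone R| = 54 − 11 + 0 = 43.00.

43.00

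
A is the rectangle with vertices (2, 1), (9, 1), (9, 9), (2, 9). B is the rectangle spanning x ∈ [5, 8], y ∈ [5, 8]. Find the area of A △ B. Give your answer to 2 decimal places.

47.00

|A∩B|: x∈[5,8], y∈[5,8] → 3·3 = 9.
|A △ B| = |A| + |B| − 2·|A∩B| = 56 + 9 − 18 = 47.00.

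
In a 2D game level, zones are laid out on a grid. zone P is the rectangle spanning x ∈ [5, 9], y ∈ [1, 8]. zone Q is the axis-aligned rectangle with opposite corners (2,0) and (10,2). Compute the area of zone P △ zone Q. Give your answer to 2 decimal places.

|zone P∩zone Q|: x∈[5,9], y∈[1,2] → 4·1 = 4.
|zone P △ zone Q| = |zone P| + |zone Q| − 2·|zone P∩zone Q| = 28 + 16 − 8 = 36.00.

36.00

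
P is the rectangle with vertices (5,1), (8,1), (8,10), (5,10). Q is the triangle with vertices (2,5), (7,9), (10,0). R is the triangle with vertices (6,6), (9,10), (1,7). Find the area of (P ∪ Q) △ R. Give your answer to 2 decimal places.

|P ∪ Q| = 38.1625.
|(P ∪ Q) ∩ R| = 7.1408.
|(P ∪ Q) △ R| = 38.1625 + 11.5 − 14.2817 = 35.38.

35.38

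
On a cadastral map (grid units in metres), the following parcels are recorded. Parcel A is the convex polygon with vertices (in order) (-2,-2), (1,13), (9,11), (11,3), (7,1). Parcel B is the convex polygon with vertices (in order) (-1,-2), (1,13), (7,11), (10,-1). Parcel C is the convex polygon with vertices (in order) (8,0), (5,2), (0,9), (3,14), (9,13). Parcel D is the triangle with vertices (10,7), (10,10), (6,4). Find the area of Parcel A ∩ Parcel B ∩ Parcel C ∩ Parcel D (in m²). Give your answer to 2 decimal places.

1.74

The intersection is the polygon with vertices (8.316,5.737), (6,4), (8,7).
By the shoelace formula its area is 1.74.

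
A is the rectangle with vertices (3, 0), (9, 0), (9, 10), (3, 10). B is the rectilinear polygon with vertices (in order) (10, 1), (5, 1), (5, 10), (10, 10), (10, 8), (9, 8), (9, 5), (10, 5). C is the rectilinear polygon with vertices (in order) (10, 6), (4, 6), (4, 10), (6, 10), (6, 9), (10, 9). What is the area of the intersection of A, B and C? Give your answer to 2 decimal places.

13.00

The intersection is the polygon with vertices (5,10), (6,10), (6,9), (9,9), (9,8), (9,6), (5,6).
By the shoelace formula its area is 13.00.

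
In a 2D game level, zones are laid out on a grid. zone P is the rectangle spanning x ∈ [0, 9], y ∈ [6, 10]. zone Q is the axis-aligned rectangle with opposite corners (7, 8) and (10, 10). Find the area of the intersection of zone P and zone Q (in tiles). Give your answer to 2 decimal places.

|zone P∩zone Q|: x∈[7,9], y∈[8,10] → 2·2 = 4.

4.00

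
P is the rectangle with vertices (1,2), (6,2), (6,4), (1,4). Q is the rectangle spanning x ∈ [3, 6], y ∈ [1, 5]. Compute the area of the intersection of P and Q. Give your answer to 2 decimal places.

|P∩Q|: x∈[3,6], y∈[2,4] → 3·2 = 6.

6.00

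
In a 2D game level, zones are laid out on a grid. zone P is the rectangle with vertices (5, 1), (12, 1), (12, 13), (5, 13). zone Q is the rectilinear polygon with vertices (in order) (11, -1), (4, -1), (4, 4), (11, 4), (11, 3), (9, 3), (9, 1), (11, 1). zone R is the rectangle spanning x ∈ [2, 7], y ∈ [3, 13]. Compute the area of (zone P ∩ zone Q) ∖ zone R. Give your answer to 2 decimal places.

|zone P ∩ zone Q| = 14.
|(zone P ∩ zone Q) ∩ zone R| = 2.
|(zone P ∩ zone Q) ∖ zone R| = 14 − 2 = 12.00.

12.00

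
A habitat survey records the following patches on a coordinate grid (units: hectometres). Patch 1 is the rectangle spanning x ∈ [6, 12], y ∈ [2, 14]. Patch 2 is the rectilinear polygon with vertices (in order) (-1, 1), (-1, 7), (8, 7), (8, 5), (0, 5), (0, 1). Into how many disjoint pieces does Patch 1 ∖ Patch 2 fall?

1

Patch 1 ∖ Patch 2 is a single connected region.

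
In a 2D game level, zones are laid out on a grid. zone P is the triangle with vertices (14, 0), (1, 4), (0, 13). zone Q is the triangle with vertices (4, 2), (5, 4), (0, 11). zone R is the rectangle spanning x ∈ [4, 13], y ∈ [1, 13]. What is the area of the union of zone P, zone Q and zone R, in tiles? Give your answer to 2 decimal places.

134.87

By inclusion–exclusion:
Individual areas: |zone P| = 56.5, |zone Q| = 8.5, |zone R| = 108.
|zone P∩zone Q| = 7.917.
|zone P∩zone R| = 29.9574.
|zone Q∩zone R| = 1.7.
|zone P∩zone Q∩zone R| = 1.4487.
|zone P ∪ zone Q ∪ zone R| = 173 − 39.5744 + 1.4487 = 134.87.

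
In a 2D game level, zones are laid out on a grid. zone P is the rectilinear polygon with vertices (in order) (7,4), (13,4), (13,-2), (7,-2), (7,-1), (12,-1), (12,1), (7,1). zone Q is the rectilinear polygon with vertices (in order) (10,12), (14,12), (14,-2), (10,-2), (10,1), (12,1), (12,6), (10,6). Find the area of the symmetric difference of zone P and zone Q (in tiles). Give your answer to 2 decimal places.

56.00

|zone P| = 26, |zone Q| = 46, |zone P∩zone Q| = 8.
|zone P △ zone Q| = |zone P| + |zone Q| − 2·|zone P∩zone Q| = 26 + 46 − 16 = 56.00.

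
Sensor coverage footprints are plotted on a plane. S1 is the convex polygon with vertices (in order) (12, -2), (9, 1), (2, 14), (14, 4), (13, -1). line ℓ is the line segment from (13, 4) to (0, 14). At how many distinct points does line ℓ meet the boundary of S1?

1

The segment meets the boundary at (3.414,11.374).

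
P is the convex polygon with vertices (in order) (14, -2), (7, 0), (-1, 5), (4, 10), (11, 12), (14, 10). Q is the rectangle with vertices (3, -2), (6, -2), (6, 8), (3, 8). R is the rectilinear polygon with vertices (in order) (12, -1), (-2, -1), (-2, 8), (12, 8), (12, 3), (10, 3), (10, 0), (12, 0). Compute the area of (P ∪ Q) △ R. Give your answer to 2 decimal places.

|P ∪ Q| = 145.1875.
|(P ∪ Q) ∩ R| = 84.4375.
|(P ∪ Q) △ R| = 145.1875 + 120 − 168.875 = 96.31.

96.31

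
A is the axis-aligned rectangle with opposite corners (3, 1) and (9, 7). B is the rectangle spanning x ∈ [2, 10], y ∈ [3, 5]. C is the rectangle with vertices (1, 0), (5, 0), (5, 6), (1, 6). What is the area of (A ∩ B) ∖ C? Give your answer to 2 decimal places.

8.00

|A ∩ B| = 12.
|(A ∩ B) ∩ C| = 4.
|(A ∩ B) ∖ C| = 12 − 4 = 8.00.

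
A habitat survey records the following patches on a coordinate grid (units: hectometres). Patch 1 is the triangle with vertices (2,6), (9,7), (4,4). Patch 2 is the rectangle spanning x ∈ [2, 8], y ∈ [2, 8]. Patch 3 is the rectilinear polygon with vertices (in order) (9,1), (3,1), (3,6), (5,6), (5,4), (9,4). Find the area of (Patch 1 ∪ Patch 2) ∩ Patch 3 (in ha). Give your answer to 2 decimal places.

14.00

The region (Patch 1 ∪ Patch 2) ∩ Patch 3 is the polygon with vertices (8,2), (3,2), (3,6), (5,6), (5,4), (8,4).
By the shoelace formula its area is 14.00.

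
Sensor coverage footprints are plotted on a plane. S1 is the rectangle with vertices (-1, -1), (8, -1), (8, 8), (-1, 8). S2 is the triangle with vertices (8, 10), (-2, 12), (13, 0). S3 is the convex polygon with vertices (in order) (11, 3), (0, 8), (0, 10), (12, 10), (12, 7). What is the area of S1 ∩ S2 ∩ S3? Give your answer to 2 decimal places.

9.81

The intersection is the polygon with vertices (8,4.364), (6.947,4.842), (3,8), (8,8).
By the shoelace formula its area is 9.81.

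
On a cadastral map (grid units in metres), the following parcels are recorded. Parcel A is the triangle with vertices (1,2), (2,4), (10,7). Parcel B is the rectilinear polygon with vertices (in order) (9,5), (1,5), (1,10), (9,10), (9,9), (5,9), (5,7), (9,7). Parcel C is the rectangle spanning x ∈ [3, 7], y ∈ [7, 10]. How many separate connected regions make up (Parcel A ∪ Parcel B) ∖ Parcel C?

2

(Parcel A ∪ Parcel B) ∖ Parcel C splits into 2 disjoint pieces (area 26.8569, area 2).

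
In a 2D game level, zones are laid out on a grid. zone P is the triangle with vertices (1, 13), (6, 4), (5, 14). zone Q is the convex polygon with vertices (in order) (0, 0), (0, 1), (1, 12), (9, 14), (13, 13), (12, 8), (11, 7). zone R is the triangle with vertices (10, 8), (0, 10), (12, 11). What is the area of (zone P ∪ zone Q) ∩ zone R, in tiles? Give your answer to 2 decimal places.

16.91

The region (zone P ∪ zone Q) ∩ zone R is the polygon with vertices (0.824,10.069), (12,11), (10,8), (0.804,9.839).
By the shoelace formula its area is 16.91.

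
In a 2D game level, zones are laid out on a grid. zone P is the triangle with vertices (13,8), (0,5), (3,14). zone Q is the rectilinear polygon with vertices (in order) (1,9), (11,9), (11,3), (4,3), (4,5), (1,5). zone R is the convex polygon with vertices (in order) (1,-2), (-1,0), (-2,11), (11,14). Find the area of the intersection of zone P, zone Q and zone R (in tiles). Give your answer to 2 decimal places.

The intersection is the polygon with vertices (1,8), (1.333,9), (7.875,9), (6.281,6.449), (1,5.231).
By the shoelace formula its area is 18.55.

18.55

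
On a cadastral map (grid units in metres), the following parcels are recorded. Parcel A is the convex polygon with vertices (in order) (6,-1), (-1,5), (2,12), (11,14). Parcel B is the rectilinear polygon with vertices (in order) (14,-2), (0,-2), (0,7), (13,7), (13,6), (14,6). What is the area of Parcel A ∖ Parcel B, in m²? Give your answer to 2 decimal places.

|Parcel A| = 96, |Parcel A∩Parcel B| = 43.2381.
|Parcel A ∖ Parcel B| = |Parcel A| − |Parcel A∩Parcel B| = 96 − 43.2381 = 52.76.

52.76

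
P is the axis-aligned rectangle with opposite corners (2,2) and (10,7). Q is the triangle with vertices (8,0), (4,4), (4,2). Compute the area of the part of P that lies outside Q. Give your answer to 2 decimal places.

38.00

|P| = 40, |P∩Q| = 2.
|P ∖ Q| = |P| − |P∩Q| = 40 − 2 = 38.00.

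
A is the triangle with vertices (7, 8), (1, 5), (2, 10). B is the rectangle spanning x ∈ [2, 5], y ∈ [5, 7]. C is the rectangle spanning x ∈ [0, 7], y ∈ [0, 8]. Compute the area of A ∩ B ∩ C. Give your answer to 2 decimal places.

2.25

The intersection is the polygon with vertices (2,7), (5,7), (2,5.5).
By the shoelace formula its area is 2.25.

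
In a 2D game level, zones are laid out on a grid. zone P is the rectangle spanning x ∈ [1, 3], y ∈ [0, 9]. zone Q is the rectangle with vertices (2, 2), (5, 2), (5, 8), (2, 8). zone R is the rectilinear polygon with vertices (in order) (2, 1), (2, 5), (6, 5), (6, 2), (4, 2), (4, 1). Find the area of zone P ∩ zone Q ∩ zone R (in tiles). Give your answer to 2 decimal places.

The intersection is the polygon with vertices (2,2), (2,5), (3,5), (3,2).
By the shoelace formula its area is 3.00.

3.00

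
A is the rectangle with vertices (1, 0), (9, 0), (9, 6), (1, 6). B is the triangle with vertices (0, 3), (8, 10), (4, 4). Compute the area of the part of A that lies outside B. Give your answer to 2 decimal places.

42.12

|A| = 48, |A∩B| = 5.878.
|A ∖ B| = |A| − |A∩B| = 48 − 5.878 = 42.12.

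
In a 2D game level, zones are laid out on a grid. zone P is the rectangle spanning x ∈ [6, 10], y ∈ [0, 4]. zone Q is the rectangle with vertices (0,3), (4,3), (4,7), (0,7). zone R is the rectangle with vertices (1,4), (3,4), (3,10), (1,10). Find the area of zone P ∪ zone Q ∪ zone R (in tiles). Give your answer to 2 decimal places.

By inclusion–exclusion:
Individual areas: |zone P| = 16, |zone Q| = 16, |zone R| = 12.
|zone P∩zone Q| = 0 (no overlap).
|zone P∩zone R| = 0 (no overlap).
|zone Q∩zone R|: x∈[1,3], y∈[4,7] → 2·3 = 6.
|zone P∩zone Q∩zone R| = 0.
|zone P ∪ zone Q ∪ zone R| = 44 − 6 + 0 = 38.00.

38.00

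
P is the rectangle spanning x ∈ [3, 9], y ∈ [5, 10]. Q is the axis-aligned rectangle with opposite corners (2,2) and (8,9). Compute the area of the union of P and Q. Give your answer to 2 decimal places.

52.00

By inclusion–exclusion:
Individual areas: |P| = 30, |Q| = 42.
|P∩Q|: x∈[3,8], y∈[5,9] → 5·4 = 20.
|P ∪ Q| = 72 − 20 = 52.00.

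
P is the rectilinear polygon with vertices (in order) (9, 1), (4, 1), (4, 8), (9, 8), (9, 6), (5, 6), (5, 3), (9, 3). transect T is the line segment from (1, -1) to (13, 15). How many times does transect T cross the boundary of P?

4

The segment meets the boundary at (7.75,8), (6.25,6), (5,4.333), (4,3).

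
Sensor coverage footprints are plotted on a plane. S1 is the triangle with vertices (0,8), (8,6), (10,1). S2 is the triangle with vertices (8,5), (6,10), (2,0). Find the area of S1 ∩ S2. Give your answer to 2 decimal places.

The intersection is the polygon with vertices (7.556,6.111), (8,5), (6.304,3.587), (4.062,5.156), (4.727,6.818).
By the shoelace formula its area is 7.65.

7.65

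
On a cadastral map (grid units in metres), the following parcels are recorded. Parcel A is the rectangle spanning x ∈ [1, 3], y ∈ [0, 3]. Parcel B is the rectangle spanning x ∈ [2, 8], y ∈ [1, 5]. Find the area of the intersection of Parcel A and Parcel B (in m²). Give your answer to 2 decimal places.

2.00

|Parcel A∩Parcel B|: x∈[2,3], y∈[1,3] → 1·2 = 2.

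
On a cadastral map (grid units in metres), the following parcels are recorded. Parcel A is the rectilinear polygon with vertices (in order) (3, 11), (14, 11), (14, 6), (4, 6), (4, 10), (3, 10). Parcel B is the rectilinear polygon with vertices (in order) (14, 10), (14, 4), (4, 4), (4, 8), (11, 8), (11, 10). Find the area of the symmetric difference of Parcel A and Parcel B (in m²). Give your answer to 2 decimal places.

45.00

|Parcel A| = 51, |Parcel B| = 46, |Parcel A∩Parcel B| = 26.
|Parcel A △ Parcel B| = |Parcel A| + |Parcel B| − 2·|Parcel A∩Parcel B| = 51 + 46 − 52 = 45.00.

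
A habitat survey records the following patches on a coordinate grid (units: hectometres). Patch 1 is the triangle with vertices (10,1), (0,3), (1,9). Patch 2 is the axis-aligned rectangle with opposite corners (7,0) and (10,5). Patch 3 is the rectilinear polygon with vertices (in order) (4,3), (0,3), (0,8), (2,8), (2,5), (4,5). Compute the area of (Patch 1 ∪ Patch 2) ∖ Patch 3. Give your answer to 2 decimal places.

|Patch 1 ∪ Patch 2| = 42.9.
|(Patch 1 ∪ Patch 2) ∩ Patch 3| = 11.9167.
|(Patch 1 ∪ Patch 2) ∖ Patch 3| = 42.9 − 11.9167 = 30.98.

30.98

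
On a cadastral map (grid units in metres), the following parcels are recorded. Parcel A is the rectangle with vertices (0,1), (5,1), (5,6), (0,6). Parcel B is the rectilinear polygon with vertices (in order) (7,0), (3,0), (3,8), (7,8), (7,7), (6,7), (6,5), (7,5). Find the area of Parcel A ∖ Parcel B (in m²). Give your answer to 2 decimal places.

15.00

|Parcel A| = 25, |Parcel A∩Parcel B| = 10.
|Parcel A ∖ Parcel B| = |Parcel A| − |Parcel A∩Parcel B| = 25 − 10 = 15.00.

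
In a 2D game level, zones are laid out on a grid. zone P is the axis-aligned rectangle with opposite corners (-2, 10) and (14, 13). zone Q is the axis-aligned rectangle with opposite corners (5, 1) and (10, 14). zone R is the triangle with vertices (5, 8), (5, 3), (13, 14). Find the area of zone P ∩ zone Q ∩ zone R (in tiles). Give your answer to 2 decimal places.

The intersection is the polygon with vertices (10,10), (7.667,10), (10,11.75).
By the shoelace formula its area is 2.04.

2.04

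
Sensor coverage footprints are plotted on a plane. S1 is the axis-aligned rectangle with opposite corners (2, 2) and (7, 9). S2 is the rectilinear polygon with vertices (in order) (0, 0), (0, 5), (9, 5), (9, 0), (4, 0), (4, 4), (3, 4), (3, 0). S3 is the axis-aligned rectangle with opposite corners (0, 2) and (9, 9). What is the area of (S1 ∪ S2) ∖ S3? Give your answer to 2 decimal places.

16.00

|S1 ∪ S2| = 63.
|(S1 ∪ S2) ∩ S3| = 47.
|(S1 ∪ S2) ∖ S3| = 63 − 47 = 16.00.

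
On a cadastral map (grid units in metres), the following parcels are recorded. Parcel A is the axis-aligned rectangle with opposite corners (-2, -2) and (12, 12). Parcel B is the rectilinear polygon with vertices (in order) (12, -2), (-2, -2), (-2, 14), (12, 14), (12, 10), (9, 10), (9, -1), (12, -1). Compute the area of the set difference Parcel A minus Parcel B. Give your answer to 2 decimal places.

33.00

|Parcel A| = 196, |Parcel A∩Parcel B| = 163.
|Parcel A ∖ Parcel B| = |Parcel A| − |Parcel A∩Parcel B| = 196 − 163 = 33.00.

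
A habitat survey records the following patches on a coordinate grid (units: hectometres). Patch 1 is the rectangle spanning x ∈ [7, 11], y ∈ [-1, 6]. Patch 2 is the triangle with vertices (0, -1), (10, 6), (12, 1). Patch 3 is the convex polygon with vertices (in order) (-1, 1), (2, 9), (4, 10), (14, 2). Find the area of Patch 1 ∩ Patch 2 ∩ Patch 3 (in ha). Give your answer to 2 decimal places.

12.53

The intersection is the polygon with vertices (7,3.9), (9.467,5.627), (10.471,4.824), (11,3.5), (11,1.8), (7,1.533).
By the shoelace formula its area is 12.53.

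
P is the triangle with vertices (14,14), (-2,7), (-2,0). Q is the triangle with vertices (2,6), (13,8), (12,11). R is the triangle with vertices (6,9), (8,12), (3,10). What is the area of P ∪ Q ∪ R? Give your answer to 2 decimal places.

72.66

By inclusion–exclusion:
Individual areas: |P| = 56, |Q| = 17.5, |R| = 5.5.
|P∩Q| = 3.8251.
|P∩R| = 2.5183.
|Q∩R| = 0.
|P∩Q∩R| = 0.
|P ∪ Q ∪ R| = 79 − 6.3434 + 0 = 72.66.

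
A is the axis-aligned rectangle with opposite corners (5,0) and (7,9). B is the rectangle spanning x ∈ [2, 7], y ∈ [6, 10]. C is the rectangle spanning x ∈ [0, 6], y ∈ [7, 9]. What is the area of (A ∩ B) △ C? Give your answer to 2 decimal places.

14.00

|A ∩ B| = 6.
|(A ∩ B) ∩ C| = 2.
|(A ∩ B) △ C| = 6 + 12 − 4 = 14.00.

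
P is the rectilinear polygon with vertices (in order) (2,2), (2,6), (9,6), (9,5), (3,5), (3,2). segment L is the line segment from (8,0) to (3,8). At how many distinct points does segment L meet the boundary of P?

2

The segment meets the boundary at (4.25,6), (4.875,5).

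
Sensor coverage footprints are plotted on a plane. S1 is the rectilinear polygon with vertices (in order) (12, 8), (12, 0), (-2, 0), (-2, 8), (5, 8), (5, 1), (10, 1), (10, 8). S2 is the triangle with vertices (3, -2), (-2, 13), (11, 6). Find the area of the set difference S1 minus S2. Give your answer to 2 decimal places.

43.73

|S1| = 77, |S1∩S2| = 33.2692.
|S1 ∖ S2| = |S1| − |S1∩S2| = 77 − 33.2692 = 43.73.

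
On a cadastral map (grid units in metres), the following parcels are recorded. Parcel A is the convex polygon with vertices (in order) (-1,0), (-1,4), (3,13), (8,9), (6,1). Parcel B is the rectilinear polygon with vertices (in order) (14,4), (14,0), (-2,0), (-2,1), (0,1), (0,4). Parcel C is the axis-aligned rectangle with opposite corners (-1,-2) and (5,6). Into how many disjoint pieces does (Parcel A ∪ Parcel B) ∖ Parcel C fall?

2

(Parcel A ∪ Parcel B) ∖ Parcel C splits into 2 disjoint pieces (area 74.7639, area 1).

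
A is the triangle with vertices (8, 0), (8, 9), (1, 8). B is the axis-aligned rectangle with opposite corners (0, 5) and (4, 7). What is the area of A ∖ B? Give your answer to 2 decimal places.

29.00

|A| = 31.5, |A∩B| = 2.5.
|A ∖ B| = |A| − |A∩B| = 31.5 − 2.5 = 29.00.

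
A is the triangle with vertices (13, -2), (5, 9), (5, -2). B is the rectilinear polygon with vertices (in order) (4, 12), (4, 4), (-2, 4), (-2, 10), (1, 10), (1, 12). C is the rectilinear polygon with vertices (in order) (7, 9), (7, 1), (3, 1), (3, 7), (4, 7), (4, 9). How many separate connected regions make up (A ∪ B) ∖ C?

2

(A ∪ B) ∖ C splits into 2 disjoint pieces (area 30.75, area 39).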